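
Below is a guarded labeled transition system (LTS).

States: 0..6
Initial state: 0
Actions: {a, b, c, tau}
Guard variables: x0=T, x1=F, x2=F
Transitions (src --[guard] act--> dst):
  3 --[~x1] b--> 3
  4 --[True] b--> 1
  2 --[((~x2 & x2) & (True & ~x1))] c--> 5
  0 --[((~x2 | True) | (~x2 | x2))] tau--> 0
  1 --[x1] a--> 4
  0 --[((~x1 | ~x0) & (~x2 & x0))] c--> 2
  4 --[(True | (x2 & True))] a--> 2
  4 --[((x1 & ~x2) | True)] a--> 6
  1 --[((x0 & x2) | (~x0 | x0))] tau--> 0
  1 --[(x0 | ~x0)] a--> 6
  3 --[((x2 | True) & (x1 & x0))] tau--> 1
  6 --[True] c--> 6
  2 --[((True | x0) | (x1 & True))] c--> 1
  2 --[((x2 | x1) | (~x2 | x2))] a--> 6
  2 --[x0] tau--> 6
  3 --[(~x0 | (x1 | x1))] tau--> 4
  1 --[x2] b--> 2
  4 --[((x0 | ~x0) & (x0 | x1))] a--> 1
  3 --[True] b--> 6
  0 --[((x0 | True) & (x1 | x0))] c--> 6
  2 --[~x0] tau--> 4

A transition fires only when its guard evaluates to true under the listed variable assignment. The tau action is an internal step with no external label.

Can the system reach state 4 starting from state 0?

Answer: UNREACHABLE

Working:
15 transition(s) survive guard evaluation.
L0 = {0}
L1 = {2,6}  cumulative {0,2,6}
L2 = {1}  cumulative {0,1,2,6}
R = {0,1,2,6}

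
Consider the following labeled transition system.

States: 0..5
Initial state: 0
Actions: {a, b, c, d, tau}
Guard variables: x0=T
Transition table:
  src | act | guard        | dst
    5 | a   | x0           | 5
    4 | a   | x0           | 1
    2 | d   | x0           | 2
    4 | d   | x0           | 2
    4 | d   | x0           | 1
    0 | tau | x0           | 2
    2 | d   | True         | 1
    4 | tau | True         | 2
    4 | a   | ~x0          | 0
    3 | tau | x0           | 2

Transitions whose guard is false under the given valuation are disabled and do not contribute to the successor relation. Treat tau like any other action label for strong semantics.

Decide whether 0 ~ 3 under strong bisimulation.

Answer: BISIMILAR

Trace:
Bisimulation quotient by refinement:
  round 0: {{0,1,2,3,4,5}}
  round 1: {{0,3},{1},{2},{4},{5}}
stable after 2 split(s): 5 block(s)
0∈{0,3}, 3∈{0,3}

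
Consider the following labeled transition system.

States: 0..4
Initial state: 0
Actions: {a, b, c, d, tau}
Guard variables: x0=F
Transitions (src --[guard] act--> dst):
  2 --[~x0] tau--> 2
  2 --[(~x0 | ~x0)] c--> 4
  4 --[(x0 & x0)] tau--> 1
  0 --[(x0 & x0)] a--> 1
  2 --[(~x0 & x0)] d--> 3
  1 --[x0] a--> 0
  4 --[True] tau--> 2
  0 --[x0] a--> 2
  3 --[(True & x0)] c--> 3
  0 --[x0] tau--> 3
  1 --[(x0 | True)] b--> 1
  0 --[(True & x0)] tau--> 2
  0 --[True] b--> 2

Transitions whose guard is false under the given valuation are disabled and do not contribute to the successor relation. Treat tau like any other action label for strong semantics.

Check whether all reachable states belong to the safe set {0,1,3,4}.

Inv-set: {0,1,3,4}
Reachable = {0,2,4}
  0: safe
  2: VIOLATES
  4: safe
witness against invariant: b → 2

Answer: INVARIANT VIOLATED at state 2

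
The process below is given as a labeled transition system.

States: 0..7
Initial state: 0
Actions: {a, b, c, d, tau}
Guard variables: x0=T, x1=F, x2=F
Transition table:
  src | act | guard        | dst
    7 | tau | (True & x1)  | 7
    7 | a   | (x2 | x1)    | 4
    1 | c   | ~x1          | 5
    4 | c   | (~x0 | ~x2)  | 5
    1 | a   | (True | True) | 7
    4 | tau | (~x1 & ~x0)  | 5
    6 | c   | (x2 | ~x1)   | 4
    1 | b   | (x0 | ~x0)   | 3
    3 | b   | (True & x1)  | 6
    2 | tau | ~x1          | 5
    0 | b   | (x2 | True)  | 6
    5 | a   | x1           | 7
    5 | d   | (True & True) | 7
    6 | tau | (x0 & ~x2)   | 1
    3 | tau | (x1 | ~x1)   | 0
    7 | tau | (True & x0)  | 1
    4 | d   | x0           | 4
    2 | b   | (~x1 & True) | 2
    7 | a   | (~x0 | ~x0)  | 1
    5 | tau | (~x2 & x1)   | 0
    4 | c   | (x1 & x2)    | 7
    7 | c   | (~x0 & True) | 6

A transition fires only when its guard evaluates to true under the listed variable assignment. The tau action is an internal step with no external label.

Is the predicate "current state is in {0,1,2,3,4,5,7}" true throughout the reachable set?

Answer: INVARIANT VIOLATED at state 6

Analysis:
Inv-set: {0,1,2,3,4,5,7}
Reachable = {0,1,3,4,5,6,7}
  0: safe
  1: safe
  3: safe
  4: safe
  5: safe
  6: outside
  7: safe
witness against invariant: b → 6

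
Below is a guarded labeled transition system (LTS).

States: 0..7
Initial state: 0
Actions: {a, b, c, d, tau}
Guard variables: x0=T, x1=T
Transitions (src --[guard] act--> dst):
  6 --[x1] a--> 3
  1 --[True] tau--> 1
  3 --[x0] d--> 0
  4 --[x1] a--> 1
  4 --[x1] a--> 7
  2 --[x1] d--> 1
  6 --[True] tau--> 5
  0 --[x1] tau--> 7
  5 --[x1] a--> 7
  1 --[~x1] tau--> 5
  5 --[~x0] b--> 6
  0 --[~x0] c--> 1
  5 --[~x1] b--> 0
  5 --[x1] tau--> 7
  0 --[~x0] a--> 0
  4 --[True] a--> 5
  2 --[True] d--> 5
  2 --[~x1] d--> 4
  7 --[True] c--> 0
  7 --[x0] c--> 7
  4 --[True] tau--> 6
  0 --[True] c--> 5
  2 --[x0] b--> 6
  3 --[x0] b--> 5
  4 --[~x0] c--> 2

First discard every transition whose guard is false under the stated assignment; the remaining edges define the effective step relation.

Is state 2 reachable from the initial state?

Answer: UNREACHABLE

Trace:
18 transition(s) survive guard evaluation.
L0 = {0}
L1 = {5,7}  now seen {0,5,7}
Reachable = {0,5,7}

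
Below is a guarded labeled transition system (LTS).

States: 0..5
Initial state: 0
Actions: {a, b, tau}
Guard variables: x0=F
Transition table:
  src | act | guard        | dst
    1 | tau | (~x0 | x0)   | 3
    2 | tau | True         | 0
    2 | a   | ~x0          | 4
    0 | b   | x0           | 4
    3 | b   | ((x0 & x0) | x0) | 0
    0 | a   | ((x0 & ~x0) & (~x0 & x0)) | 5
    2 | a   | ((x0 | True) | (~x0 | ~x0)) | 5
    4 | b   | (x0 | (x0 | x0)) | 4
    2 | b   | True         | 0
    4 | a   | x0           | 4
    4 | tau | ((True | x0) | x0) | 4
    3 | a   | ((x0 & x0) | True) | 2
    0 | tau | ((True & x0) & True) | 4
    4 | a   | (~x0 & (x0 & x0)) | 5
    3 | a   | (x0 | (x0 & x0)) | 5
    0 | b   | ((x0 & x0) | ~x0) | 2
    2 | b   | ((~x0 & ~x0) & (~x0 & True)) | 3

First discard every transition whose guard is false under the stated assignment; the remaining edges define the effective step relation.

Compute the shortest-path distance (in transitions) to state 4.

Answer: 2

Trace:
BFS to 4:
  Layer 0: {0}
  Layer 1: {2}
  Layer 2: {3,4,5}
depth(4)=2, e.g. b·a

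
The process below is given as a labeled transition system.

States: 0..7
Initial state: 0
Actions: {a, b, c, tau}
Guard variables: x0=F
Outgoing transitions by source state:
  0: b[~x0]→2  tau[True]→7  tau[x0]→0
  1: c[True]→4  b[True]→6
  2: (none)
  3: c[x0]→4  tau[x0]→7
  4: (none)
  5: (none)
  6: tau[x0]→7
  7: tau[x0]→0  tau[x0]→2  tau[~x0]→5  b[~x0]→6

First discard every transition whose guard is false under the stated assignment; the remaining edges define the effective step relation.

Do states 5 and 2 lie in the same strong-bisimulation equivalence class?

Compute ~ classes (split until stable):
  round 0: {{0,1,2,3,4,5,6,7}}
  round 1: {{0,7},{1},{2,3,4,5,6}}
  round 2: {{0},{1},{2,3,4,5,6},{7}}
stable after 3 split(s): 4 block(s)
5∈{2,3,4,5,6}, 2∈{2,3,4,5,6}

Answer: BISIMILAR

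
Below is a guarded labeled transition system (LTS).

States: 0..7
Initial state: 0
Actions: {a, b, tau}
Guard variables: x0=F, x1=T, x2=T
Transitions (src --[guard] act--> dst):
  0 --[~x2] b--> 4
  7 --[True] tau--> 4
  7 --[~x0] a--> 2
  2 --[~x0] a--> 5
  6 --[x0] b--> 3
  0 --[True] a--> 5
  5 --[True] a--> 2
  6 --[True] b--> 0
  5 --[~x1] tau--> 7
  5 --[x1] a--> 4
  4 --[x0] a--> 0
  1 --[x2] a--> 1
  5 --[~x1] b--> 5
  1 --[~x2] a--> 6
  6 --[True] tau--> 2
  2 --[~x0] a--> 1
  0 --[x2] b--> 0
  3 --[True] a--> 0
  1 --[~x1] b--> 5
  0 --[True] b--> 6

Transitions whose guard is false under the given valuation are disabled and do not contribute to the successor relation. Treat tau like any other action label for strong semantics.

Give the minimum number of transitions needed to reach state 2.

Answer: 2

Working:
Breadth-first toward 2:
  Layer 0: {0}
  Layer 1: {5,6}
  Layer 2: {2,4}
depth(2)=2, e.g. a·a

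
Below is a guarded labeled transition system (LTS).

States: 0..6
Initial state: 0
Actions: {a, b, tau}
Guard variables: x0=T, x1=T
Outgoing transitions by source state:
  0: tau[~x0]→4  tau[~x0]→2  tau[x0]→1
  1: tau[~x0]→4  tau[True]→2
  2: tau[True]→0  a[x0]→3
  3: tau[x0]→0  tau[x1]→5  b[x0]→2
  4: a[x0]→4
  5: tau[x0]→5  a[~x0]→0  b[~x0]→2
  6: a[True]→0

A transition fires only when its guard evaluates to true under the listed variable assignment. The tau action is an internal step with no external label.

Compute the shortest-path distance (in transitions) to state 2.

Answer: 2

Working:
BFS to 2:
  Layer 0: {0}
  Layer 1: {1}
  Layer 2: {2}
2 enters at depth 2; path tau·tau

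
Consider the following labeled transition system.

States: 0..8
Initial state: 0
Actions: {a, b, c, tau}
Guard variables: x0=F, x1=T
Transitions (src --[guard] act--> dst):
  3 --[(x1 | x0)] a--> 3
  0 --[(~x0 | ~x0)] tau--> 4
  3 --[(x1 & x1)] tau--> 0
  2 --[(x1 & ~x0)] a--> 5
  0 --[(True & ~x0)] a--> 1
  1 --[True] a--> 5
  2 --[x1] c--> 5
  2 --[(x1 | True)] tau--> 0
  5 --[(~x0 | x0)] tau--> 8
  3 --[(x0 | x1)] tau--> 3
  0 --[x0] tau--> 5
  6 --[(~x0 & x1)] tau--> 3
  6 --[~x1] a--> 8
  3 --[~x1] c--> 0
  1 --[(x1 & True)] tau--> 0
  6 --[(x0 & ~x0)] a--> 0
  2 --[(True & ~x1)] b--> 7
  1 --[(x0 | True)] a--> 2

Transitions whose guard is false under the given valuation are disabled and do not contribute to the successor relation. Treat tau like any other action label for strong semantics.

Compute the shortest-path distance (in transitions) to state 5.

Answer: 2

Trace:
Breadth-first toward 5:
  depth 0: {0}
  depth 1: {1,4}
  depth 2: {2,5}
first hit 5 at d=2 via a·a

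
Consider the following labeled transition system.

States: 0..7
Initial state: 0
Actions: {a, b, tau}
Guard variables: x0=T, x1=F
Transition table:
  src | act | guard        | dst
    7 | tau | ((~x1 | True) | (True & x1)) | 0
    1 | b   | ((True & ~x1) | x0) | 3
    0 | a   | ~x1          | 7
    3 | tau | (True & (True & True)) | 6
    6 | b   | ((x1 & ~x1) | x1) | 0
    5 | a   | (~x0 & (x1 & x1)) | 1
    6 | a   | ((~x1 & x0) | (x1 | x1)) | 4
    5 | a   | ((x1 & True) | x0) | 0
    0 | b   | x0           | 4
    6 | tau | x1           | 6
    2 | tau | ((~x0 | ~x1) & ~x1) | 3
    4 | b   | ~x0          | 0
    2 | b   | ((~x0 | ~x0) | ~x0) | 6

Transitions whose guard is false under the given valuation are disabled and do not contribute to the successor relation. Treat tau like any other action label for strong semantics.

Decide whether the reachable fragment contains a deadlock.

Reachable = {0,4,7}
  0: a→7  b→4  [deg 2]
  4: ∅  [no exit]
  7: tau→0  [deg 1]
witness 4: b

Answer: DEADLOCK at state 4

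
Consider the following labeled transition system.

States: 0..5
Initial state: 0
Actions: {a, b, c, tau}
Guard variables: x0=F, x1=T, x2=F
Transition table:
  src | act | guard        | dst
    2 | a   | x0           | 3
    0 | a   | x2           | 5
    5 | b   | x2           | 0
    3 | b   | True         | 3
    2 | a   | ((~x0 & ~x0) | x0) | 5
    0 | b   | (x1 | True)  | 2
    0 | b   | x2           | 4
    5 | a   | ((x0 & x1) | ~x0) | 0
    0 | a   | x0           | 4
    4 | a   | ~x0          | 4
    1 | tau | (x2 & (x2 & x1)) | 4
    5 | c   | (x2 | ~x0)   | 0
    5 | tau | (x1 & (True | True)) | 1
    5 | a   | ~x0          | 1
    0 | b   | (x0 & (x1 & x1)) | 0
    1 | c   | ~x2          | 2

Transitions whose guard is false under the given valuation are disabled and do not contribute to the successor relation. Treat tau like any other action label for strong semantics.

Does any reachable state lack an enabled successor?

Reachable = {0,1,2,5}
  0: b→2  [deg 1]
  1: c→2  [deg 1]
  2: a→5  [deg 1]
  5: a→0  a→1  c→0  tau→1  [deg 4]

Answer: DEADLOCK-FREE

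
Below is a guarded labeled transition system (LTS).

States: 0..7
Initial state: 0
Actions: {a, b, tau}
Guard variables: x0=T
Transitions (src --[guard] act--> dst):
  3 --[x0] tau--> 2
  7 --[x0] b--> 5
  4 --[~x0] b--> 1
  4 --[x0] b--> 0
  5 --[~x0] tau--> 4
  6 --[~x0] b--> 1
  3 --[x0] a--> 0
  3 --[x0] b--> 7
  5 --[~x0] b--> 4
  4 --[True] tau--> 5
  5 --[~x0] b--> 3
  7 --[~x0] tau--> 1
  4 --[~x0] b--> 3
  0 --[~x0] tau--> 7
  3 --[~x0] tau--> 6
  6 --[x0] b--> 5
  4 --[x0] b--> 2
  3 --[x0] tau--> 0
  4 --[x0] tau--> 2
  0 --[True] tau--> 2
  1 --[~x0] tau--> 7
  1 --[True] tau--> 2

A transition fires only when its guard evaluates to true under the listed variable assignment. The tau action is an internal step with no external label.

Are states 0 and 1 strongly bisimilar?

Refine partition for ~:
  P[0] = {{0,1,2,3,4,5,6,7}}
  P[1] = {{0,1},{2,5},{3},{4},{6,7}}
Fixed point at round 2; 5 class(es).
class of 0: {0,1}; class of 1: {0,1}

Answer: BISIMILAR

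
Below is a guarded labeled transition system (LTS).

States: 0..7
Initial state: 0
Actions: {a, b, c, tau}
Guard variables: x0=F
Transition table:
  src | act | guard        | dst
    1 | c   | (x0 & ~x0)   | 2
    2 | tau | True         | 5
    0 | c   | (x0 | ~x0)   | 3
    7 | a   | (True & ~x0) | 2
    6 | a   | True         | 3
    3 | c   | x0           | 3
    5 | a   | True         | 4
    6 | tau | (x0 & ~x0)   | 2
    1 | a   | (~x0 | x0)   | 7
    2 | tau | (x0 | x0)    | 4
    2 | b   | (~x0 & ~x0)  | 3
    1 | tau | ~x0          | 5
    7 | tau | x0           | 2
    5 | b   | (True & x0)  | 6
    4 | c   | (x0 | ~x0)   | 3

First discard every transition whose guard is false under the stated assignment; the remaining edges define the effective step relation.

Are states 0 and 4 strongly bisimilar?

Bisimulation quotient by refinement:
  round 0: {{0,1,2,3,4,5,6,7}}
  round 1: {{0,4},{1},{2},{3},{5,6,7}}
  round 2: {{0,4},{1},{2},{3},{5},{6},{7}}
7 equivalence class(es) (converged in 3)
class of 0: {0,4}; class of 4: {0,4}

Answer: BISIMILAR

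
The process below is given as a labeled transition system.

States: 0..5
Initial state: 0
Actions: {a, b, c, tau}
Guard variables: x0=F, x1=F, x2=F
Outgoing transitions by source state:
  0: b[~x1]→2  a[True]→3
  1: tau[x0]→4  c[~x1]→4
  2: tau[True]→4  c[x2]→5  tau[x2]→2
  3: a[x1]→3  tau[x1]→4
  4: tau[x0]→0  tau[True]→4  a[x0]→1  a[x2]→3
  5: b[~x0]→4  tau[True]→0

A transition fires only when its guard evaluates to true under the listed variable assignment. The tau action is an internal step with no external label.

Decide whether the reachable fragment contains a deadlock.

Answer: DEADLOCK at state 3

Analysis:
Reachable = {0,2,3,4}
  0: a→3  b→2  [2 out]
  2: tau→4  [1 out]
  3: ∅  [deadlock]
  4: tau→4  [1 out]
trace reaching 3: a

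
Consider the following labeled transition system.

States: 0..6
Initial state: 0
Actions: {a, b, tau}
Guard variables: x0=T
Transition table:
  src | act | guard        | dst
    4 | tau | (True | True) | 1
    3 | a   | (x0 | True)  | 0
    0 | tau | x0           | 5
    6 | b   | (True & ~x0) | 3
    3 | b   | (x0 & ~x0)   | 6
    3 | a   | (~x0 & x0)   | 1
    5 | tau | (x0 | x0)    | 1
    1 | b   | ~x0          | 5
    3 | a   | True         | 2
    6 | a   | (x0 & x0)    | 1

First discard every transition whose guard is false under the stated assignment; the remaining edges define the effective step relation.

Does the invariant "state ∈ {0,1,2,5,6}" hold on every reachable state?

Safe = {0,1,2,5,6}
Reachable = {0,1,5}
  0: ✓
  1: ✓
  5: ✓

Answer: INVARIANT HOLDS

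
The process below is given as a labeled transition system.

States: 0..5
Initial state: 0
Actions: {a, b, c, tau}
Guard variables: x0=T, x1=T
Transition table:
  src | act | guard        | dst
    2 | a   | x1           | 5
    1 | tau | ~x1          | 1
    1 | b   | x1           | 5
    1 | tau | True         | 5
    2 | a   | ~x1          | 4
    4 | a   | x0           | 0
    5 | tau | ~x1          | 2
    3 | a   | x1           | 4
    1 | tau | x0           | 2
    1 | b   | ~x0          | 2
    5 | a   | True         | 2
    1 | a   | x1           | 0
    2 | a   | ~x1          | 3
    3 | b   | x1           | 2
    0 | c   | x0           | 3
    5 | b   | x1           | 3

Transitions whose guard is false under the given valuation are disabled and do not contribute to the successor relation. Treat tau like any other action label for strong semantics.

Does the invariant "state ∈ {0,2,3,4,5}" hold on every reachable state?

Allowed set {0,2,3,4,5}
Reachable = {0,2,3,4,5}
  0: ✓
  2: ✓
  3: ✓
  4: ✓
  5: ✓

Answer: INVARIANT HOLDS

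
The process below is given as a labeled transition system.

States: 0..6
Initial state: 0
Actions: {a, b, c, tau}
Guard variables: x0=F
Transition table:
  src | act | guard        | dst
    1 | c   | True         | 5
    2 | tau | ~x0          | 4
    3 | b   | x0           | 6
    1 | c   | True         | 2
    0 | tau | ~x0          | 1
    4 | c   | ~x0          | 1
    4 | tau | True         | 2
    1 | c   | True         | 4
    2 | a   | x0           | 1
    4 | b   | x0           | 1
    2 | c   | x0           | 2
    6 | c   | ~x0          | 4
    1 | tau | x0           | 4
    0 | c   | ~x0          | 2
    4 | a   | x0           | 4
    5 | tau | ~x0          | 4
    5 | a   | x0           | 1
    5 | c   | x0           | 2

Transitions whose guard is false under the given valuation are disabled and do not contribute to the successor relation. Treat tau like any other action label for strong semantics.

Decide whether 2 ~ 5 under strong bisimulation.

Answer: BISIMILAR

Analysis:
Compute ~ classes (split until stable):
  π0 = {{0,1,2,3,4,5,6}}
  π1 = {{0,4},{1,6},{2,5},{3}}
  π2 = {{0},{1},{2,5},{3},{4},{6}}
6 equivalence class(es) (converged in 3)
2∈{2,5}, 5∈{2,5}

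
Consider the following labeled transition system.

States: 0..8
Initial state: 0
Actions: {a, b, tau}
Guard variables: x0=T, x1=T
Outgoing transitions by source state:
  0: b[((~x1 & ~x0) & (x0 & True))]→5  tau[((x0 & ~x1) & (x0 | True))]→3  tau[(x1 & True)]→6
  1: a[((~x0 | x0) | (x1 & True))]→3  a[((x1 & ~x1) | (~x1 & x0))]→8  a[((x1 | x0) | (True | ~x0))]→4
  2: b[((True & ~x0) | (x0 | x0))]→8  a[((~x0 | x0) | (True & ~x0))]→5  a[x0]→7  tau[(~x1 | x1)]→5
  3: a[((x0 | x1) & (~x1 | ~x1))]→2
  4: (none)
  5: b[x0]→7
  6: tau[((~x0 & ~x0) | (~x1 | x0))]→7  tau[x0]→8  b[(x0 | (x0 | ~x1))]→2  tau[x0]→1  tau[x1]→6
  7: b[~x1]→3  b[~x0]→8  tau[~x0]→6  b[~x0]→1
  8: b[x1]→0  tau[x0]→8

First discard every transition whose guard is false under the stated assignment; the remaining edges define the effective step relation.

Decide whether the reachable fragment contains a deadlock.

R = {0,1,2,3,4,5,6,7,8}
  0: tau→6  [1 out]
  1: a→3  a→4  [2 out]
  2: a→5  a→7  b→8  tau→5  [4 out]
  3: ∅  [STUCK]
  4: ∅  [STUCK]
  5: b→7  [1 out]
  6: b→2  tau→1  tau→6  tau→7  tau→8  [5 out]
  7: ∅  [STUCK]
  8: b→0  tau→8  [2 out]
witness 3: tau·tau·a

Answer: DEADLOCK at state 3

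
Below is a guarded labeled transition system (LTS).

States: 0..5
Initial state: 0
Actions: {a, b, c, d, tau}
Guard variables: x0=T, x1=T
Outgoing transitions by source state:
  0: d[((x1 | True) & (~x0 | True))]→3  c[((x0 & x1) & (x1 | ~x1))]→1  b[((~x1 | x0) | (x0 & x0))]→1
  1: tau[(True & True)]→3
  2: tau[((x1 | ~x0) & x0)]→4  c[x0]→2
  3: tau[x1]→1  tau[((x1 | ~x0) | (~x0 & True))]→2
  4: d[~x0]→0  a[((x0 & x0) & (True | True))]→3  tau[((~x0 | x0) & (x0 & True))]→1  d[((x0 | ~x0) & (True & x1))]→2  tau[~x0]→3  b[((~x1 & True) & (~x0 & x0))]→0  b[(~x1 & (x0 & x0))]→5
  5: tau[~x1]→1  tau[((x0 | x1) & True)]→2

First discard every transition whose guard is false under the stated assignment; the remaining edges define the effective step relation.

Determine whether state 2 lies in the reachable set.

Guard filter leaves 12 enabled edge(s).
depth 0: {0}
depth 1: {1,3}  now seen {0,1,3}
depth 2: {2}  now seen {0,1,2,3}
depth 3: {4}  now seen {0,1,2,3,4}
R = {0,1,2,3,4}
witness 2: d·tau

Answer: REACHABLE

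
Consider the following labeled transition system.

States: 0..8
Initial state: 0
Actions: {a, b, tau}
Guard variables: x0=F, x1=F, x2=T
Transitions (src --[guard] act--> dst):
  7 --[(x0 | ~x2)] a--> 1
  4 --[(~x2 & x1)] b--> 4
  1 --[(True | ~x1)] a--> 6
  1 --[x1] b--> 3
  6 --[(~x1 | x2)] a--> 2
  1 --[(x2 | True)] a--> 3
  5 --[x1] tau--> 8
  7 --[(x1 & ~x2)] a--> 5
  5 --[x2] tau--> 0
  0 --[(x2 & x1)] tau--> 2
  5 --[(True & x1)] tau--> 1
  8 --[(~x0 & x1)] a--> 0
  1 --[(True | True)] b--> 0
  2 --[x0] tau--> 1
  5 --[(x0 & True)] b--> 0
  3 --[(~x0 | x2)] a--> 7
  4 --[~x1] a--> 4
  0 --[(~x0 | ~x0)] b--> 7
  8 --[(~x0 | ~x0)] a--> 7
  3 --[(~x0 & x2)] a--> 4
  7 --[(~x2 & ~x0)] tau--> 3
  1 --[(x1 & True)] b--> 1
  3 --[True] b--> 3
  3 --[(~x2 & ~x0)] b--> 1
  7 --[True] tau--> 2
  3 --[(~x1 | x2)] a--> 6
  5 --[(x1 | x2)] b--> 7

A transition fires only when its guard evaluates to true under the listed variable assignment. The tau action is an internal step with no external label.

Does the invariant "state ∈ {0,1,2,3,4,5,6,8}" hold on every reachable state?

Answer: INVARIANT VIOLATED at state 7

Analysis:
Safe = {0,1,2,3,4,5,6,8}
Reach set: {0,2,7}
  0: ok
  2: ok
  7: outside
reach 7 via b — violates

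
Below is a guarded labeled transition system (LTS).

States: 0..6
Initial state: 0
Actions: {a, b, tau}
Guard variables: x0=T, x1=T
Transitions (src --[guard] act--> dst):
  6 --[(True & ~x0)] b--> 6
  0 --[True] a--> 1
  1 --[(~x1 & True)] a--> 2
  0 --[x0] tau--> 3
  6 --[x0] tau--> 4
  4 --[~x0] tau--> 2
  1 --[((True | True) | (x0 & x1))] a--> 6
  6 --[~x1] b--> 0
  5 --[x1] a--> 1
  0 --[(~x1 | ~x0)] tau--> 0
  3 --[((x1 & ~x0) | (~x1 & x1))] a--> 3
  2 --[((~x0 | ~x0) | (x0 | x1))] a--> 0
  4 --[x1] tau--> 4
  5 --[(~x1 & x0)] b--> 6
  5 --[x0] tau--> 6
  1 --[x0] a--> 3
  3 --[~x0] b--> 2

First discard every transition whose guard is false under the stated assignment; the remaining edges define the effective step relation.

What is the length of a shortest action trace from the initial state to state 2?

BFS to 2:
  L0 = {0}
  L1 = {1,3}
  L2 = {6}
  L3 = {4}
2 never appears.

Answer: UNREACHABLE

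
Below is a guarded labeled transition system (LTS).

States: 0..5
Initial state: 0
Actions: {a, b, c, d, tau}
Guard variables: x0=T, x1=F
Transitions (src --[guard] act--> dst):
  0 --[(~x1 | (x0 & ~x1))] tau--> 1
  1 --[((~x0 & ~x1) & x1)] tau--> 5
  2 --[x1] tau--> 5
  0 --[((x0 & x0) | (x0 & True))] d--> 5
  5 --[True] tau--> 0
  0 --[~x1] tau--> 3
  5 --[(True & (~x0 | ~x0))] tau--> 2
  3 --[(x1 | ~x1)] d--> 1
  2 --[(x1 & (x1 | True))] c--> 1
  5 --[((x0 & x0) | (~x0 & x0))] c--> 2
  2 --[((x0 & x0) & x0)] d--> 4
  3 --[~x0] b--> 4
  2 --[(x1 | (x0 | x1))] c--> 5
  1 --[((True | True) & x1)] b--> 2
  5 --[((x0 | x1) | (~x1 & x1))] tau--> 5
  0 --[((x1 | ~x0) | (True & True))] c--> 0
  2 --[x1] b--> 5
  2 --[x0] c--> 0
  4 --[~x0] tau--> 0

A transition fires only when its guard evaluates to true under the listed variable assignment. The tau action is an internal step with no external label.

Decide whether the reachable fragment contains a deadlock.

Answer: DEADLOCK at state 1

Trace:
Reachable = {0,1,2,3,4,5}
  0: c→0  d→5  tau→1  tau→3  [deg 4]
  1: ∅  [no exit]
  2: c→0  c→5  d→4  [deg 3]
  3: d→1  [deg 1]
  4: ∅  [no exit]
  5: c→2  tau→0  tau→5  [deg 3]
trace reaching 1: tau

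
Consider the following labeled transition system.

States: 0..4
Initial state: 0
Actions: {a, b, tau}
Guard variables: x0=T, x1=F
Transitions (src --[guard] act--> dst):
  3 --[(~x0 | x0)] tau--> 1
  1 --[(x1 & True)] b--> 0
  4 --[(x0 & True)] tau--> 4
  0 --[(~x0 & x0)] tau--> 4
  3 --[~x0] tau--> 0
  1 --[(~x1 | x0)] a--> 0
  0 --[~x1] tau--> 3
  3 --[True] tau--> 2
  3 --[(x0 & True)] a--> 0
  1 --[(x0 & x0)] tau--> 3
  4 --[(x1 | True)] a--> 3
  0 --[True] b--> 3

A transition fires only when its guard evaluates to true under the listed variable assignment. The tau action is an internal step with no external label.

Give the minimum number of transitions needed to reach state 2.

Layered search for 2:
  Layer 0: {0}
  Layer 1: {3}
  Layer 2: {1,2}
first hit 2 at d=2 via b·tau

Answer: 2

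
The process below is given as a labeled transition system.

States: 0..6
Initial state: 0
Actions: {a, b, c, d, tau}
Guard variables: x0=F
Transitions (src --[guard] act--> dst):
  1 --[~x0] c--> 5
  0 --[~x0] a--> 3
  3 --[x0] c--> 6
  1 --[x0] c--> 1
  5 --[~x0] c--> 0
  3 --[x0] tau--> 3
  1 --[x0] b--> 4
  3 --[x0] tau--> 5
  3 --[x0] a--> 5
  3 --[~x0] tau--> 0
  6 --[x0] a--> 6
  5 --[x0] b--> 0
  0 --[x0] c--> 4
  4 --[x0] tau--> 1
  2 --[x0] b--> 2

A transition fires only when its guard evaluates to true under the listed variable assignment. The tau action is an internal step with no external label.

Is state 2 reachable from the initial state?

Answer: UNREACHABLE

Trace:
After dropping false guards: 4 live edges.
L0 = {0}
L1 = {3}  total {0,3}
Reachable = {0,3}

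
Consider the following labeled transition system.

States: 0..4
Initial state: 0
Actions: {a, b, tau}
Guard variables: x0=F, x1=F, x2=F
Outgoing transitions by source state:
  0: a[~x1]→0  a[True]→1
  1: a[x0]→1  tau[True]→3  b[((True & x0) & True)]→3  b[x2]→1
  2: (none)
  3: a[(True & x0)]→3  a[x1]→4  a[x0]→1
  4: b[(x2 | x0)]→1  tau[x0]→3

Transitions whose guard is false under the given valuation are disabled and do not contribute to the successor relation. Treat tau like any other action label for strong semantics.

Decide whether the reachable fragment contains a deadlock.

R = {0,1,3}
  0: a→0  a→1  [2 out]
  1: tau→3  [1 out]
  3: ∅  [deadlock]
witness 3: a·tau

Answer: DEADLOCK at state 3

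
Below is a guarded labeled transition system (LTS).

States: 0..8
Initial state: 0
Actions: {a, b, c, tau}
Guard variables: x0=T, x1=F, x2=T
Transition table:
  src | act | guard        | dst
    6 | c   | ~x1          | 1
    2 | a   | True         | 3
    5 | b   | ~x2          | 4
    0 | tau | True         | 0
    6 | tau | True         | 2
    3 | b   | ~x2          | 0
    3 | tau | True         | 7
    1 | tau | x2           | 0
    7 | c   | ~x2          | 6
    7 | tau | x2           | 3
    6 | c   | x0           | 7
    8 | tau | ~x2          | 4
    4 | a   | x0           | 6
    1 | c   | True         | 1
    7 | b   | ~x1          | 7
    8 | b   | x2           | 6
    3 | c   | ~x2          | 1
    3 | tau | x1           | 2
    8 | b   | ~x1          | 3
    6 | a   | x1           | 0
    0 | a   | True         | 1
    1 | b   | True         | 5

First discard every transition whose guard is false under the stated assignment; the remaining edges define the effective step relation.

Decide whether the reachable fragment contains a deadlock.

R = {0,1,5}
  0: a→1  tau→0  [2 out]
  1: b→5  c→1  tau→0  [3 out]
  5: ∅  [deadlock]
trace reaching 5: a·b

Answer: DEADLOCK at state 5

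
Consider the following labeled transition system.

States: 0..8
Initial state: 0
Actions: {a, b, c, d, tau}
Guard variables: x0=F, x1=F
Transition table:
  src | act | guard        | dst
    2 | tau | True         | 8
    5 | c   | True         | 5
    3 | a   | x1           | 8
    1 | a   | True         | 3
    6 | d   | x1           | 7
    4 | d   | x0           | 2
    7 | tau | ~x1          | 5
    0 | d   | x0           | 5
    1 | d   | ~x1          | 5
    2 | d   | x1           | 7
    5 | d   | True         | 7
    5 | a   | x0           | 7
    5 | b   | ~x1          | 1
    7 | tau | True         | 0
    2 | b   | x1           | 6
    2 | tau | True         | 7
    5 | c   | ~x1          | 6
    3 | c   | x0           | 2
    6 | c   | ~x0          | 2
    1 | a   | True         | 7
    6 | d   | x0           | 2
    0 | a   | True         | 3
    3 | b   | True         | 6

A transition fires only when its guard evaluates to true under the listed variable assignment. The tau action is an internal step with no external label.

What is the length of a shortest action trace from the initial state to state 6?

Answer: 2

Working:
BFS to 6:
  L0 = {0}
  L1 = {3}
  L2 = {6}
first hit 6 at d=2 via a·b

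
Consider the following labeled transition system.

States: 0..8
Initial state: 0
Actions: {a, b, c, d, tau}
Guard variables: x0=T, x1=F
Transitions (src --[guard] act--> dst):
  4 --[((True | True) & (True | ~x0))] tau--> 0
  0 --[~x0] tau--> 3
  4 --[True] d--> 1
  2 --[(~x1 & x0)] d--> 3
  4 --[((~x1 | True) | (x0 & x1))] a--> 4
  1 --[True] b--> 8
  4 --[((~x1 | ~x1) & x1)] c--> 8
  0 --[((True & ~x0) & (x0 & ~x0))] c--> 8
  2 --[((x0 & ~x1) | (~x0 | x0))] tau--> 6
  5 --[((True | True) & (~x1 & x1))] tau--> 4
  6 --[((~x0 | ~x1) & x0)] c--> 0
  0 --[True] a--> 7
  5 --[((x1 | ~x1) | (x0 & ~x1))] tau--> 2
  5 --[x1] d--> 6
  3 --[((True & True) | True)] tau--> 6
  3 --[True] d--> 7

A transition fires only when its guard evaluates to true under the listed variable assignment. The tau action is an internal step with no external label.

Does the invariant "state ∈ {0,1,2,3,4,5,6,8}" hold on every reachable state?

Allowed set {0,1,2,3,4,5,6,8}
R = {0,7}
  0: ok
  7: VIOLATES
counterexample path to 7: a

Answer: INVARIANT VIOLATED at state 7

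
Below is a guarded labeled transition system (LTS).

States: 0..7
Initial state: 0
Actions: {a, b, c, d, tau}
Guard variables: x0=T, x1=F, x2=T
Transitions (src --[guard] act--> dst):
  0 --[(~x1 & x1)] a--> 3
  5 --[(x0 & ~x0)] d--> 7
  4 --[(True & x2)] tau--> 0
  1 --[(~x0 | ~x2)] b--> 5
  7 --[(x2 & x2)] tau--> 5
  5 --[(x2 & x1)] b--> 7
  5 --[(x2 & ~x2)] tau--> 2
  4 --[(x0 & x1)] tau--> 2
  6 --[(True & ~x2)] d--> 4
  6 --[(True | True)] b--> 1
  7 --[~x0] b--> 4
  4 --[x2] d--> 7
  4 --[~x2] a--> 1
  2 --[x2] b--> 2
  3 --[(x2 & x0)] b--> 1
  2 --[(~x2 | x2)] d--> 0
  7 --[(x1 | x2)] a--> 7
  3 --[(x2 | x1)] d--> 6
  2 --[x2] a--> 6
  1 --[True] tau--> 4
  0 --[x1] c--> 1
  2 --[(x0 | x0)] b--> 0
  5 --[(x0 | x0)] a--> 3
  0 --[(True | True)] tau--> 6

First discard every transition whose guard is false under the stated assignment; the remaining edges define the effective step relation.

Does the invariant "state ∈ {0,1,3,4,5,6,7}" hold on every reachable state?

Safe = {0,1,3,4,5,6,7}
Reachable = {0,1,3,4,5,6,7}
  0: ✓
  1: ✓
  3: ✓
  4: ✓
  5: ✓
  6: ✓
  7: ✓

Answer: INVARIANT HOLDS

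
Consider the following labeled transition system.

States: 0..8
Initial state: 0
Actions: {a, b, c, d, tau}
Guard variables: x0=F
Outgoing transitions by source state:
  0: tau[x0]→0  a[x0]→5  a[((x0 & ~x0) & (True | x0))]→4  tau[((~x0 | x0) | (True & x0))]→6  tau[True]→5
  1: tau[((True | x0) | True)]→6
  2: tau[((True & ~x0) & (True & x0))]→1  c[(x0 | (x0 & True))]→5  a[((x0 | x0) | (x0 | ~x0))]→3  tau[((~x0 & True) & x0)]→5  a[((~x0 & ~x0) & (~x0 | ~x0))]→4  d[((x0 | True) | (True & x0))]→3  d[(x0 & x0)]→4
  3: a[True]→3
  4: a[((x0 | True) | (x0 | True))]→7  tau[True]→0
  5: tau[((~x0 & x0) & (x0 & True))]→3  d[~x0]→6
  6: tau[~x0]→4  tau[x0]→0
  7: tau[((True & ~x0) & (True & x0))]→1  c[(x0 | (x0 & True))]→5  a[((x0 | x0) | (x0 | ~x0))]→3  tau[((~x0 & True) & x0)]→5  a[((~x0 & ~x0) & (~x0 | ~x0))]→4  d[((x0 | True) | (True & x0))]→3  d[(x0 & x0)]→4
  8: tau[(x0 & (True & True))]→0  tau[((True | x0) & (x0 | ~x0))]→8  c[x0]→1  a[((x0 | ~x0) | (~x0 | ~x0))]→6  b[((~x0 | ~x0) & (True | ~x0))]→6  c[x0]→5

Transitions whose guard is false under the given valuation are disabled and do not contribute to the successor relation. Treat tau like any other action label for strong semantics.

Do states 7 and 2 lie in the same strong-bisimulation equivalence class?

Compute ~ classes (split until stable):
  π0 = {{0,1,2,3,4,5,6,7,8}}
  π1 = {{0,1,6},{2,7},{3},{4},{5},{8}}
  π2 = {{0},{1},{2,7},{3},{4},{5},{6},{8}}
8 equivalence class(es) (converged in 3)
7∈{2,7}, 2∈{2,7}

Answer: BISIMILAR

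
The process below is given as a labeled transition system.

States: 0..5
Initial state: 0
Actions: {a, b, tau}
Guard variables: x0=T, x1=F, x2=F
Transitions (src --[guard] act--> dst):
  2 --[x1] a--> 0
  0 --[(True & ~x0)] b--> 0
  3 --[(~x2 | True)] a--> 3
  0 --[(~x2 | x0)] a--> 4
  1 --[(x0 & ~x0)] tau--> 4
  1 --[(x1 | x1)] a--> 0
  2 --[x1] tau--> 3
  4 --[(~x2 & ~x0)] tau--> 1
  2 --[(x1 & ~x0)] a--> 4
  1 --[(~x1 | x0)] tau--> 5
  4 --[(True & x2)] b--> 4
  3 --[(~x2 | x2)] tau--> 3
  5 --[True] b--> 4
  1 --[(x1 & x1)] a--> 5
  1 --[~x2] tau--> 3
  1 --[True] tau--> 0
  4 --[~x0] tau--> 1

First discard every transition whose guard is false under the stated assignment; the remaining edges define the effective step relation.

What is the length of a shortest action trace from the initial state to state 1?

Layered search for 1:
  L0 = {0}
  L1 = {4}
1 never appears.

Answer: UNREACHABLE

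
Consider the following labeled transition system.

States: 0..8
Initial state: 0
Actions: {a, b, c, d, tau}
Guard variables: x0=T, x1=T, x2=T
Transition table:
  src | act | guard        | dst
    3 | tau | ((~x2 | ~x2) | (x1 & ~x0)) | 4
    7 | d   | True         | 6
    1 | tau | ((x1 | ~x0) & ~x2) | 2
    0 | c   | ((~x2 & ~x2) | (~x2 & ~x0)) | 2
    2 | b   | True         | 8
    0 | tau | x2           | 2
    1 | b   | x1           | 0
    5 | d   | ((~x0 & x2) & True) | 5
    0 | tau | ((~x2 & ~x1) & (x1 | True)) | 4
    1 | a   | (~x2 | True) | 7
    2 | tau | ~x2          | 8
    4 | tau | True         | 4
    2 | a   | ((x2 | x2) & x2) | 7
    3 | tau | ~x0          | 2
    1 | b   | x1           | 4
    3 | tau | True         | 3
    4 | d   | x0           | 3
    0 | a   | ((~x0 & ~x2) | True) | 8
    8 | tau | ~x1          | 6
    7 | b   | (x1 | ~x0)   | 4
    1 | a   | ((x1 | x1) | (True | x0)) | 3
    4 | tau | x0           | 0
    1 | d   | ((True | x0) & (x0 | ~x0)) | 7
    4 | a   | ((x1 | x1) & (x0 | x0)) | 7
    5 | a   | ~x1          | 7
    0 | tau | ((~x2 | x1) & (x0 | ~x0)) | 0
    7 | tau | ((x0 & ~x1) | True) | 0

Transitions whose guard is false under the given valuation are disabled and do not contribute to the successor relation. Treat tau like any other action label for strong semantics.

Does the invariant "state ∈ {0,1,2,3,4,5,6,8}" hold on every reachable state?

Allowed set {0,1,2,3,4,5,6,8}
R = {0,2,3,4,6,7,8}
  0: ok
  2: ok
  3: ok
  4: ok
  6: ok
  7: VIOLATES
  8: ok
witness against invariant: tau·a → 7

Answer: INVARIANT VIOLATED at state 7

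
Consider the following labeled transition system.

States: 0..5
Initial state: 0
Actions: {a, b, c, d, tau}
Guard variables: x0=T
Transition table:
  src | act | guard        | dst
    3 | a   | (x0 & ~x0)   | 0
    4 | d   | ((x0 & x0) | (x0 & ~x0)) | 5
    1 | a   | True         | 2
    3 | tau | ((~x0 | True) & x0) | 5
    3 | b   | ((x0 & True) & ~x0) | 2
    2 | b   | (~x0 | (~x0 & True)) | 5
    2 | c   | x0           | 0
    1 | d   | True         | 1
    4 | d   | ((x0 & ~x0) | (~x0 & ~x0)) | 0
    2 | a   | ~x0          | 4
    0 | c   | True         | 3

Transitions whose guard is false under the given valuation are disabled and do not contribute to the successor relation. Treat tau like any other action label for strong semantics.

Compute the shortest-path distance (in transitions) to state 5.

Answer: 2

Trace:
Breadth-first toward 5:
  depth 0: {0}
  depth 1: {3}
  depth 2: {5}
depth(5)=2, e.g. c·tau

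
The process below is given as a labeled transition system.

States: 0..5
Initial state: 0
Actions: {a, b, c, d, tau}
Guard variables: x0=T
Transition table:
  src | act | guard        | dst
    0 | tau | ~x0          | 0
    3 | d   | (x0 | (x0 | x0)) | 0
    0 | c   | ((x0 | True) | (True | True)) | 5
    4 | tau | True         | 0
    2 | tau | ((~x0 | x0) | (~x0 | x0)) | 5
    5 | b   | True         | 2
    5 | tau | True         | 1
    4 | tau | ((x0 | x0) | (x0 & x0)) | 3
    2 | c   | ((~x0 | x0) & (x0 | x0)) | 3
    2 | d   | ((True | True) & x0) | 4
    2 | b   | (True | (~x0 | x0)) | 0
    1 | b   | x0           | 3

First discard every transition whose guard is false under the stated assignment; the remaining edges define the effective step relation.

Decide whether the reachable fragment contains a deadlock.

Reachable = {0,1,2,3,4,5}
  0: c→5  [1 exit(s)]
  1: b→3  [1 exit(s)]
  2: b→0  c→3  d→4  tau→5  [4 exit(s)]
  3: d→0  [1 exit(s)]
  4: tau→0  tau→3  [2 exit(s)]
  5: b→2  tau→1  [2 exit(s)]

Answer: DEADLOCK-FREE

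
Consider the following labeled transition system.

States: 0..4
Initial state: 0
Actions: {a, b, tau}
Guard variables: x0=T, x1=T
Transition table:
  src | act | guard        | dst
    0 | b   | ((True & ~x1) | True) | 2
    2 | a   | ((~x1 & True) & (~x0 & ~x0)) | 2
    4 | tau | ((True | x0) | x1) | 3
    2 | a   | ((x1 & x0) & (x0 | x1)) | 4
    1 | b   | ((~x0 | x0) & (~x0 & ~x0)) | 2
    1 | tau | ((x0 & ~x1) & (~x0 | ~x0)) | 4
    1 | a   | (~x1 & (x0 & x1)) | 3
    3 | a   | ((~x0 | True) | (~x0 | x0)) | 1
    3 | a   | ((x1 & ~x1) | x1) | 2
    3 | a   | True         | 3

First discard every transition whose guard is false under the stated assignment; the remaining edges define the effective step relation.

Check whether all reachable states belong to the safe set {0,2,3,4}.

Answer: INVARIANT VIOLATED at state 1

Trace:
Allowed set {0,2,3,4}
Reach set: {0,1,2,3,4}
  0: ✓
  1: outside
  2: ✓
  3: ✓
  4: ✓
witness against invariant: b·a·tau·a → 1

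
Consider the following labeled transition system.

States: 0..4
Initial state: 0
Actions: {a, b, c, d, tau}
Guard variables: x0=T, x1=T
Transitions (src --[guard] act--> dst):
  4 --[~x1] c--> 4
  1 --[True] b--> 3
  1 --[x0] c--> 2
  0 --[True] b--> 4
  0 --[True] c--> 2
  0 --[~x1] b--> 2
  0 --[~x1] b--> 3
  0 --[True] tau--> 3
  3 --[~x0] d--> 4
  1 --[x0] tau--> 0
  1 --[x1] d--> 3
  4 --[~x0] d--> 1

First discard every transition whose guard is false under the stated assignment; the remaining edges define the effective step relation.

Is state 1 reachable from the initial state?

Answer: UNREACHABLE

Trace:
Guard filter leaves 7 enabled edge(s).
Layer 0: {0}
Layer 1: {2,3,4}  cumulative {0,2,3,4}
Reachable = {0,2,3,4}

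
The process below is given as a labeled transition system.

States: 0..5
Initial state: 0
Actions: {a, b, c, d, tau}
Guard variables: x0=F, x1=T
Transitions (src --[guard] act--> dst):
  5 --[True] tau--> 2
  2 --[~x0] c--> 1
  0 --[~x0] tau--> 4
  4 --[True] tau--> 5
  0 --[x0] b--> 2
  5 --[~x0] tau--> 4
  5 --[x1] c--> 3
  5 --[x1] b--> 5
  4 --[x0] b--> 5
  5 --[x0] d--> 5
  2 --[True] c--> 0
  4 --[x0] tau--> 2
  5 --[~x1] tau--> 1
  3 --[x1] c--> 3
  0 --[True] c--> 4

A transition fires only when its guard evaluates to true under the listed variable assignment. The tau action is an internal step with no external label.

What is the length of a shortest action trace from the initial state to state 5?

Answer: 2

Working:
Layered search for 5:
  Layer 0: {0}
  Layer 1: {4}
  Layer 2: {5}
first hit 5 at d=2 via c·tau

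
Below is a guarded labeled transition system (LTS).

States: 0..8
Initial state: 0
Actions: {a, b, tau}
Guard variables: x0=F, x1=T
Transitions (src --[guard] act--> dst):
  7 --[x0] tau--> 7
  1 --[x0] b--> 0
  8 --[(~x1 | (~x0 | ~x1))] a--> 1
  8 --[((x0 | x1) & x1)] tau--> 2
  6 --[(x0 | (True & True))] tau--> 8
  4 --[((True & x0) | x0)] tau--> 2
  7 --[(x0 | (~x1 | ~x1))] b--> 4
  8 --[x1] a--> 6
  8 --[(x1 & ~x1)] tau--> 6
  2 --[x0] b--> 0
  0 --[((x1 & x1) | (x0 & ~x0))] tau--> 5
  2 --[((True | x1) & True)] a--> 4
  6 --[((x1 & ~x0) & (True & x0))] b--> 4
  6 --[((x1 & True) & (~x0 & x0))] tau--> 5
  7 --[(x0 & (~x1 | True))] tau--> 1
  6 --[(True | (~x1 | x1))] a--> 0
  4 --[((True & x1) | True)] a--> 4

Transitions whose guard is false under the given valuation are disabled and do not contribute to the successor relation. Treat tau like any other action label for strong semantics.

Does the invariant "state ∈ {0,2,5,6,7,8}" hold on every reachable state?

Inv-set: {0,2,5,6,7,8}
Reach set: {0,5}
  0: ok
  5: ok

Answer: INVARIANT HOLDS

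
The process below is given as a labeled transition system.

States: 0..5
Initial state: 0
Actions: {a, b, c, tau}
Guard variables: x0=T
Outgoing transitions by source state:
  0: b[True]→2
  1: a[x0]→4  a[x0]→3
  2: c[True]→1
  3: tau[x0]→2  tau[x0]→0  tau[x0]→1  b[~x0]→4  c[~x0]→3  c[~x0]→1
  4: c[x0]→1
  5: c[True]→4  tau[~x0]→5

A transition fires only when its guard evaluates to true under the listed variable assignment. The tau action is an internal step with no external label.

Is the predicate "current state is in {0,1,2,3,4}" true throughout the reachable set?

Answer: INVARIANT HOLDS

Analysis:
Allowed set {0,1,2,3,4}
Reachable = {0,1,2,3,4}
  0: safe
  1: safe
  2: safe
  3: safe
  4: safe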